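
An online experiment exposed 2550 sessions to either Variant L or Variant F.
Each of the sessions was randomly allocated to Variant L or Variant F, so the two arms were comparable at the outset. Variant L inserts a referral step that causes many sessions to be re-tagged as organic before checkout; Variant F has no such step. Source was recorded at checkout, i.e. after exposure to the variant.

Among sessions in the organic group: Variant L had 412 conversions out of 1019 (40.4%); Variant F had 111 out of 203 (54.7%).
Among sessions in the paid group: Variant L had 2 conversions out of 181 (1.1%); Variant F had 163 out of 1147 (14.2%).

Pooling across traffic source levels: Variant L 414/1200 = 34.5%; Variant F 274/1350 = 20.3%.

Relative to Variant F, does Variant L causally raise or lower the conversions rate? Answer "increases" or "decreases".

Traffic source is downstream of the variant. One should not condition on a consequence of treatment, so the overall rates are the right comparison.
Pooled: Variant L 34.5% vs Variant F 20.3%; Variant L is higher overall.

increases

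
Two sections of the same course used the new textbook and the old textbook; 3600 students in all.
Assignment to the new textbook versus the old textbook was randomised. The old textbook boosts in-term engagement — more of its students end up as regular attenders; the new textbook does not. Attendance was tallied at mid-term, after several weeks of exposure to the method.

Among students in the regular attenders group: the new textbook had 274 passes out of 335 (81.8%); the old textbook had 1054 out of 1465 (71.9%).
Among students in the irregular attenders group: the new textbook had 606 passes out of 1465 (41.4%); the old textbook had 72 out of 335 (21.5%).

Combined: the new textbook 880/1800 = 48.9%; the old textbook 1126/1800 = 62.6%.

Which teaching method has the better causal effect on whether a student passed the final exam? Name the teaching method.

the old textbook

The mid-term attendance-specific comparison favours the new textbook throughout, but the pooled figures favour the old textbook. The question is whether to condition on mid-term attendance.
Mid-term attendance here is a post-treatment variable shaped by the teaching method; conditioning on it would introduce bias rather than remove it. The overall comparison is the causal one.
Pooled: the new textbook 48.9% vs the old textbook 62.6%; the old textbook is higher overall.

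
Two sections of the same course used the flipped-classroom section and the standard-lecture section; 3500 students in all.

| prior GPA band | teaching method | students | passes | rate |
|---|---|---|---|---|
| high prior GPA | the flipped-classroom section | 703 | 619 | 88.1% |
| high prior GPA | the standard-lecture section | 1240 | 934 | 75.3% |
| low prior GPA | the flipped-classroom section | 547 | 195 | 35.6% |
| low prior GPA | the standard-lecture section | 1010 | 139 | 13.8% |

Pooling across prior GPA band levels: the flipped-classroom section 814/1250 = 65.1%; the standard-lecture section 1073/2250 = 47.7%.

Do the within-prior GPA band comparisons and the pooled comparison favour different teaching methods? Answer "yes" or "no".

no

Within each prior GPA band level (high prior GPA 88.1% vs 75.3%; low prior GPA 35.6% vs 13.8%), the flipped-classroom section has the higher rate every time. Pooled: 65.1% vs 47.7% — the flipped-classroom section has the higher rate overall. They agree.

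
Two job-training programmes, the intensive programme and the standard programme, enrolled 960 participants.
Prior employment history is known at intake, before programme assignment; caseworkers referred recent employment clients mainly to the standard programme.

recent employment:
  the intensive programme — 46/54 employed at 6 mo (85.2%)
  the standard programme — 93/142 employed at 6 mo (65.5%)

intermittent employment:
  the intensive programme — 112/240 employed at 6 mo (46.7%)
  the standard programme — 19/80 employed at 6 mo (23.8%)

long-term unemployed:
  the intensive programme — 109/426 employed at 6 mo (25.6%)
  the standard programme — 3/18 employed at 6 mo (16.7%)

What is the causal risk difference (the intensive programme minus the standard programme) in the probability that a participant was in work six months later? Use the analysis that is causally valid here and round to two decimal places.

Since prior employment history is a pre-existing factor (not a product of the programme) and it affects the outcome on its own, it is a confounder. The stratified rates, not the pooled rate, identify the causal effect.
Adjusting over the population distribution of prior employment history: 0.204·(0.852−0.655) + 0.333·(0.467−0.237) + 0.463·(0.256−0.167) = +0.158.

+0.16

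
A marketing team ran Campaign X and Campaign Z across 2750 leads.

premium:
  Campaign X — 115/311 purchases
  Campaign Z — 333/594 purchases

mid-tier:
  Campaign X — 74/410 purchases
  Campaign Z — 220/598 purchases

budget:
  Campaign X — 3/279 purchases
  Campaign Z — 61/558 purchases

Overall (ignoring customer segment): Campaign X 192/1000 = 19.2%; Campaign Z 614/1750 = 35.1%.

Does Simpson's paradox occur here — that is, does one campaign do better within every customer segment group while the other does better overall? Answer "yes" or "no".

Within each customer segment level (premium 37.0% vs 56.1%; mid-tier 18.0% vs 36.8%; budget 1.1% vs 10.9%), Campaign Z has the higher rate every time. Pooled: 19.2% vs 35.1% — Campaign Z has the higher rate overall. They agree.

no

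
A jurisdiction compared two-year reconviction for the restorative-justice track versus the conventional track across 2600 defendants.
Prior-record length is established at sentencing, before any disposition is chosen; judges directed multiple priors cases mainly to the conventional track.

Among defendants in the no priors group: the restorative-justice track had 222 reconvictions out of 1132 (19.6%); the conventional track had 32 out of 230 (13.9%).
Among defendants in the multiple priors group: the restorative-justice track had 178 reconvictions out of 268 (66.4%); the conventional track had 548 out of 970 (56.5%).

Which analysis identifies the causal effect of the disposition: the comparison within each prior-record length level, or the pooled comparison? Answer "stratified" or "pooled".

Since prior-record length is a pre-existing factor (not a product of the disposition) and it affects the outcome on its own, it is a confounder. The stratified rates, not the pooled rate, identify the causal effect.
Within each level — no priors: 19.6% vs 13.9%; multiple priors: 66.4% vs 56.5% — the conventional track is lower every time.

stratified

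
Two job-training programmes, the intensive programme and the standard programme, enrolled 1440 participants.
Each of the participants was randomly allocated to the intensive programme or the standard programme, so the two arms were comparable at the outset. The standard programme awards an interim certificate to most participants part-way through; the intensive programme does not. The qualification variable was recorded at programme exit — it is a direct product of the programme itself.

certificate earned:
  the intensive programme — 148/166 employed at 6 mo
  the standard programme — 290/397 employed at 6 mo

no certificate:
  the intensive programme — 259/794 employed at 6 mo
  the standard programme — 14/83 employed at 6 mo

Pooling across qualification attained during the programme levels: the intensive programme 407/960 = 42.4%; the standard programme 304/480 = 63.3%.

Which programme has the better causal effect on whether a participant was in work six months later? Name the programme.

Qualification attained during the programme is recorded after the programme and is itself shifted by it — it sits on the causal path from programme to outcome. Conditioning on a mediator would strip out part of the effect we want; the pooled comparison gives the total causal effect.
Pooled: the intensive programme 42.4% vs the standard programme 63.3%; the standard programme is higher overall.

the standard programme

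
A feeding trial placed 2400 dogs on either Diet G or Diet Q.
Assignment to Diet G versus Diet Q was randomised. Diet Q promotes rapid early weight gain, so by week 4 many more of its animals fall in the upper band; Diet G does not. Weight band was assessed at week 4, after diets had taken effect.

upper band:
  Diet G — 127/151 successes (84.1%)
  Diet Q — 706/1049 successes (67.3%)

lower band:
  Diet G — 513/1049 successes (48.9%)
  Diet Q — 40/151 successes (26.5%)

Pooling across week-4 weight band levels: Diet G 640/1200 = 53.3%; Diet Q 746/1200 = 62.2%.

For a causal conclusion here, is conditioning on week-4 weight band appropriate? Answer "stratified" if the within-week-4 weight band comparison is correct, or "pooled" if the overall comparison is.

The week-4 weight band-specific comparison favours Diet G throughout, but the pooled figures favour Diet Q. The question is whether to condition on week-4 weight band.
Stratifying would compare diets among dogs the diets themselves sorted into week-4 weight band groups — a form of selection on an intermediate. The unconditioned pooled rates give the total causal effect.
Pooled: Diet G 53.3% vs Diet Q 62.2%; Diet Q is higher overall.

pooled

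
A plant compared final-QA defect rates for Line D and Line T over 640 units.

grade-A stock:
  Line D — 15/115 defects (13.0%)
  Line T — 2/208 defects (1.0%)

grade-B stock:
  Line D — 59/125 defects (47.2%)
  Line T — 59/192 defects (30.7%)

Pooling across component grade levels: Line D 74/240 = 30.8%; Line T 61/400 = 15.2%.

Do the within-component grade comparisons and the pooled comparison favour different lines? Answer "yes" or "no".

Within each component grade level (grade-A stock 13.0% vs 1.0%; grade-B stock 47.2% vs 30.7%), Line T has the lower rate every time. Pooled: 30.8% vs 15.2% — Line T has the lower rate overall. They agree.

no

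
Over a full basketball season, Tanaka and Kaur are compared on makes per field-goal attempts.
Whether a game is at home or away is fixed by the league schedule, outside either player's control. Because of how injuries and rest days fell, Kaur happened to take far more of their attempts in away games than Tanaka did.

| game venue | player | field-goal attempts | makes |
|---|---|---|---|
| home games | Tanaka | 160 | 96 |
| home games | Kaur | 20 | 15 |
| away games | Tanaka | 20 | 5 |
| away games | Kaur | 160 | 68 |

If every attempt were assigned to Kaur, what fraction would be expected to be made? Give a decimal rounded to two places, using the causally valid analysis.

0.59

The game venue-specific comparison favours Kaur throughout, but the pooled figures favour Tanaka. The question is whether to condition on game venue.
The imbalance in game venue arose from how field-goal attempts were allocated, not from anything the player did; and game venue independently affects the outcome. The pooled gap is confounded — condition on game venue.
Standardising Kaur to the population game venue mix: 0.500·15/20 + 0.500·68/160 = 0.588.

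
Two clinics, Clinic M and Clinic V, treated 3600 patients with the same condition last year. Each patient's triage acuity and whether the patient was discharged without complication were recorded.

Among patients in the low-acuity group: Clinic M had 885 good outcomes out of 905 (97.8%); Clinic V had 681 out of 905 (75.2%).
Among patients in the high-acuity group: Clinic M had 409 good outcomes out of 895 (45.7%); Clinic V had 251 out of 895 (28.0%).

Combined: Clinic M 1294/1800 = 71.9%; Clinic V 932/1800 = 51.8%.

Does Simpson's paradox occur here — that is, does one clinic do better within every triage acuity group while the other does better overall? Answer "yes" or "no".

Within each triage acuity level (low-acuity 97.8% vs 75.2%; high-acuity 45.7% vs 28.0%), Clinic M has the higher rate every time. Pooled: 71.9% vs 51.8% — Clinic M has the higher rate overall. They agree.

no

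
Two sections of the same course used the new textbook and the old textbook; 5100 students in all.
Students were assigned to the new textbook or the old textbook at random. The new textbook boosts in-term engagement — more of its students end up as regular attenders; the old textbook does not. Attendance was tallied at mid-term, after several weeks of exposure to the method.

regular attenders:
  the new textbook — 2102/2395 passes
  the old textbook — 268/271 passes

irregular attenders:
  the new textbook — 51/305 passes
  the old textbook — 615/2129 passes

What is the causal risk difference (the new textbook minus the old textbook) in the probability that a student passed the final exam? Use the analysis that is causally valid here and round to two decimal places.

Mid-term attendance is recorded after the teaching method and is itself shifted by it — it sits on the causal path from teaching method to outcome. Conditioning on a mediator would strip out part of the effect we want; the pooled comparison gives the total causal effect.
The causal difference is the pooled difference: 0.797 − 0.368 = +0.429.

+0.43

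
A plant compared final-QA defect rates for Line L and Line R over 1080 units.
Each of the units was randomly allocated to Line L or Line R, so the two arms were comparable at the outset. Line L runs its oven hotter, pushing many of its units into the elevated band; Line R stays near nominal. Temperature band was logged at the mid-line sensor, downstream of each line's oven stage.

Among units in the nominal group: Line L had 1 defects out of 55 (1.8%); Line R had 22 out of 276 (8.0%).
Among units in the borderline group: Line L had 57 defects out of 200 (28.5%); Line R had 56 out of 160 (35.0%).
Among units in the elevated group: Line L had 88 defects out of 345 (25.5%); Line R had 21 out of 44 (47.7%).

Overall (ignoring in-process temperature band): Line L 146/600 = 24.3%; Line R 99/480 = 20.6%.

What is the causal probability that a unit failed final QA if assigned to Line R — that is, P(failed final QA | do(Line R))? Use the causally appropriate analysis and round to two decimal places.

In-process temperature band is recorded after the line and is itself shifted by it — it sits on the causal path from line to outcome. Conditioning on a mediator would strip out part of the effect we want; the pooled comparison gives the total causal effect.
So P(outcome | do(Line R)) is just the pooled rate for Line R: 99/480 = 0.206.

0.21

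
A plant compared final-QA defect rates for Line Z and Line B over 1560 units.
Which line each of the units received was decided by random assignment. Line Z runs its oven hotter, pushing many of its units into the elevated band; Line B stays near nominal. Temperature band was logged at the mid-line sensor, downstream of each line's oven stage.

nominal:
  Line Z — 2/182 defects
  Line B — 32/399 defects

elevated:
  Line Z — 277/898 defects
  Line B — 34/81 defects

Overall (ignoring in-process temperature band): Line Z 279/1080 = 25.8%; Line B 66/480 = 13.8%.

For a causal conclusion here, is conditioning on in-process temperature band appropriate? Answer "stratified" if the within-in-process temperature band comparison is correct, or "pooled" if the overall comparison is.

pooled

In-process temperature band is downstream of the line. One should not condition on a consequence of treatment, so the overall rates are the right comparison.
Pooled: Line Z 25.8% vs Line B 13.8%; Line B is lower overall.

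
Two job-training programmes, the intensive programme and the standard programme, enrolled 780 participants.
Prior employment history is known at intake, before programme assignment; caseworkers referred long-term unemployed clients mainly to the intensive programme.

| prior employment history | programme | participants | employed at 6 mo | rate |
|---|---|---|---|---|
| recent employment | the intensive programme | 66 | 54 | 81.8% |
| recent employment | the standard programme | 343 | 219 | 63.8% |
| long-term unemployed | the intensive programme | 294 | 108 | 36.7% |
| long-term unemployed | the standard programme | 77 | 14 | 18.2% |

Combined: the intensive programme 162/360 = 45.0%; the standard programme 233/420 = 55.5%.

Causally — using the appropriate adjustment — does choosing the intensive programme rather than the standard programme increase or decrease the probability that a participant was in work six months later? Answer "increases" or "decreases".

Prior employment history satisfies the back-door criterion: it is not a descendant of the programme, and it blocks the spurious path from programme to outcome. Adjusting for it (i.e., using the within-prior employment history rates) gives the causal effect.
Within each level — recent employment: 81.8% vs 63.8%; long-term unemployed: 36.7% vs 18.2% — the intensive programme is higher every time.

increases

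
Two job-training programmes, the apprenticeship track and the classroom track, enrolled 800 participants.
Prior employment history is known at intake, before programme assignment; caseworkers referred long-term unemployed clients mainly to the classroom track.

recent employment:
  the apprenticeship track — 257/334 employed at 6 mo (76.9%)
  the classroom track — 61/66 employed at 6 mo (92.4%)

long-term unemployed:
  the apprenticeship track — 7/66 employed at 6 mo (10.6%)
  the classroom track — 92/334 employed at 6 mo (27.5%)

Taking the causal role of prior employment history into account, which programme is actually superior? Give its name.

Within every prior employment history level the classroom track has the higher rate, yet pooled the apprenticeship track does — Simpson's reversal.
Prior employment history is set before the programme has any effect — it is not caused by the programme — and it independently drives the outcome. That makes it a confounder, so the causal comparison is within prior employment history levels.
Within each level — recent employment: 76.9% vs 92.4%; long-term unemployed: 10.6% vs 27.5% — the classroom track is higher every time.

the classroom track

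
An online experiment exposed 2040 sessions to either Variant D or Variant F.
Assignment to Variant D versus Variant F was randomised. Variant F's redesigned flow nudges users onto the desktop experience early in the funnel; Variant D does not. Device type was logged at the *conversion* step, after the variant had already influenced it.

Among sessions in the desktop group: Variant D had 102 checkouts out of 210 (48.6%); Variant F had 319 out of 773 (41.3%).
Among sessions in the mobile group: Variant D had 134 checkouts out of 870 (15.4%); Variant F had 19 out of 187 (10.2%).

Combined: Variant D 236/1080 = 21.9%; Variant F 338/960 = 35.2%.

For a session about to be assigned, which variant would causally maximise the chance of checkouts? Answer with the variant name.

The distribution of device type is itself part of what the variant does — it is an intermediate outcome. Holding it fixed would remove that part of the effect; the total effect is the pooled difference.
Pooled: Variant D 21.9% vs Variant F 35.2%; Variant F is higher overall.

Variant F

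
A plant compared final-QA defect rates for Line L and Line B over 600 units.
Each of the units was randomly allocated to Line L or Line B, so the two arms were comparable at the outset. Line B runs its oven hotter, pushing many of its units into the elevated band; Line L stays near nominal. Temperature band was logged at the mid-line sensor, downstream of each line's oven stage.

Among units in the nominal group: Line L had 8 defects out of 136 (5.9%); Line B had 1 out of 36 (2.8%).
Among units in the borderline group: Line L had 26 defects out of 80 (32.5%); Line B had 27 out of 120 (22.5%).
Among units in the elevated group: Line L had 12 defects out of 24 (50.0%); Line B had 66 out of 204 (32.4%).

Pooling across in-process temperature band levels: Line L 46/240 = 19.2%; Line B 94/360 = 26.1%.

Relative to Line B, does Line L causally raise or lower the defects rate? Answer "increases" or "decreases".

decreases

In-process temperature band is downstream of the line. One should not condition on a consequence of treatment, so the overall rates are the right comparison.
Pooled: Line L 19.2% vs Line B 26.1%; Line L is lower overall.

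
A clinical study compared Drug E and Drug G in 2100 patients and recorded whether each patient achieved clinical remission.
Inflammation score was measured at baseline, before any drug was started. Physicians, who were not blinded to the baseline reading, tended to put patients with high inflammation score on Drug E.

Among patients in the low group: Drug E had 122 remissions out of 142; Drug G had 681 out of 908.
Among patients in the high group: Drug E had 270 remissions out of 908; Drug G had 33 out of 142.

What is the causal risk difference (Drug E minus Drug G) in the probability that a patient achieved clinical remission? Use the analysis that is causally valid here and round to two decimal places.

Within every inflammation score level Drug E has the higher rate, yet pooled Drug G does — Simpson's reversal.
Nothing the drug does changes inflammation score; the imbalance is an allocation artefact. With inflammation score also predicting the outcome, the pooled figure is confounded, and the within-stratum comparison is the causal one.
Adjusting over the population distribution of inflammation score: 0.500·(0.859−0.750) + 0.500·(0.297−0.232) = +0.087.

+0.09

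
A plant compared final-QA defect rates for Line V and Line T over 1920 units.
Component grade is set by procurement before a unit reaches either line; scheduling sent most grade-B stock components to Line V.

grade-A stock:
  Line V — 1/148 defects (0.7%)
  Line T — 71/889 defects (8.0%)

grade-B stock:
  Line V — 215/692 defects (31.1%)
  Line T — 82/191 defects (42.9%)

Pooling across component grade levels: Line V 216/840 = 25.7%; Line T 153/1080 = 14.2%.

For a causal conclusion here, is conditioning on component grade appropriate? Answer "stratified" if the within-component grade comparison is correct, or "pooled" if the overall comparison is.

stratified

Within every component grade level Line V has the lower rate, yet pooled Line T does — Simpson's reversal.
Since component grade is a pre-existing factor (not a product of the line) and it affects the outcome on its own, it is a confounder. The stratified rates, not the pooled rate, identify the causal effect.
Within each level — grade-A stock: 0.7% vs 8.0%; grade-B stock: 31.1% vs 42.9% — Line V is lower every time.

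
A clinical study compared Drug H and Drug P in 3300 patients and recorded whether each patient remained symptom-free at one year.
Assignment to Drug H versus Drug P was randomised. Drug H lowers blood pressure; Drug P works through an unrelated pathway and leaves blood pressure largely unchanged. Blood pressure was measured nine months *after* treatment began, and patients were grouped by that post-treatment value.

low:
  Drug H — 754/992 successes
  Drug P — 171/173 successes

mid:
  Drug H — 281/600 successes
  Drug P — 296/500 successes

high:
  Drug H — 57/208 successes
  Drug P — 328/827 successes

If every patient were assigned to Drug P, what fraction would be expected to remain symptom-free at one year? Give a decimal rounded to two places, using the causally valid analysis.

0.53

Within every blood pressure level Drug P has the higher rate, yet pooled Drug H does — Simpson's reversal.
Blood pressure lies on the pathway drug → blood pressure → outcome, so adjusting for it blocks the indirect effect. For the total causal effect of drug, use the unadjusted pooled rates.
So P(outcome | do(Drug P)) is just the pooled rate for Drug P: 795/1500 = 0.530.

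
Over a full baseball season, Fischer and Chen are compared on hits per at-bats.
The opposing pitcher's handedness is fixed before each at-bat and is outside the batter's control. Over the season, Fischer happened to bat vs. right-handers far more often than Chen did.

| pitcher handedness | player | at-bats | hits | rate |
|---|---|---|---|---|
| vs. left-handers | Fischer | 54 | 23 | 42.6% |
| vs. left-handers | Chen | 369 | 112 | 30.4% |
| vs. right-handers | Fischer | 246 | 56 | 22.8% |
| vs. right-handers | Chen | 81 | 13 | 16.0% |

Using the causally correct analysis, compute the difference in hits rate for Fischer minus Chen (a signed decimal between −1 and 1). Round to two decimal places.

Fischer is higher inside every pitcher handedness stratum but Chen is higher in aggregate. Whether to stratify depends on how pitcher handedness relates to the player.
Here pitcher handedness is a common cause — it drives both which player a case falls under and the outcome. The crude comparison mixes populations; the stratum-specific rates are the causally relevant ones.
Adjusting over the population distribution of pitcher handedness: 0.564·(0.426−0.304) + 0.436·(0.228−0.160) = +0.098.

+0.10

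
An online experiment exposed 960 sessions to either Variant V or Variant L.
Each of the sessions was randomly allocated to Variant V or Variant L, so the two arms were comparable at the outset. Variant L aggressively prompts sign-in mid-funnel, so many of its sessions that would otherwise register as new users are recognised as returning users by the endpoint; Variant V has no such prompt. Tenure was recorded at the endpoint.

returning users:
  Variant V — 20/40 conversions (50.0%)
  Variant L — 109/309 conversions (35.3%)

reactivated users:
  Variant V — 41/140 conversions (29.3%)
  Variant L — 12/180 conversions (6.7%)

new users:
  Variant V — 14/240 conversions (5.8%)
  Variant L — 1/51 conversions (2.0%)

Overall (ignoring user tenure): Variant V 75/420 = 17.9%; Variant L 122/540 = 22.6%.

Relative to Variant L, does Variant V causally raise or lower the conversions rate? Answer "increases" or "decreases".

Because the variant influences user tenure, user tenure is a post-treatment mediator, not a confounder. Stratifying on it would bias the estimate; the causal effect is the crude pooled difference.
Pooled: Variant V 17.9% vs Variant L 22.6%; Variant L is higher overall.

decreases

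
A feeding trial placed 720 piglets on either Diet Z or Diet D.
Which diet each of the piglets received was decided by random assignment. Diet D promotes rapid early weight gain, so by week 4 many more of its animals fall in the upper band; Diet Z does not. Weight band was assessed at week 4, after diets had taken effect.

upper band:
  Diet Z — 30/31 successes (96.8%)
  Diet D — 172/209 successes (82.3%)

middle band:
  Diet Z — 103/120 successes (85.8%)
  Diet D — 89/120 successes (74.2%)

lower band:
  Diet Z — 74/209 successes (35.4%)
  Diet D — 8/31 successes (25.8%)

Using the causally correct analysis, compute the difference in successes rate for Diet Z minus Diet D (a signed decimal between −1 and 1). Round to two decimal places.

-0.17

Stratifying would compare diets among piglets the diets themselves sorted into week-4 weight band groups — a form of selection on an intermediate. The unconditioned pooled rates give the total causal effect.
The causal difference is the pooled difference: 0.575 − 0.747 = -0.172.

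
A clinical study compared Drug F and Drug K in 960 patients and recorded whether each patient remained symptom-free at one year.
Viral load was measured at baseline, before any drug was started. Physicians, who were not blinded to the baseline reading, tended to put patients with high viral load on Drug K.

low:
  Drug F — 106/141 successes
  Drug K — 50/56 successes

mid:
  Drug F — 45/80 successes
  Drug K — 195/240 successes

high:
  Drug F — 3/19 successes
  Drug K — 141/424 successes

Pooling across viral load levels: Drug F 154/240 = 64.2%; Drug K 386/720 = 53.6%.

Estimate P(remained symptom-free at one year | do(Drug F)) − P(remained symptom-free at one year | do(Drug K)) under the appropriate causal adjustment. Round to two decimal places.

Nothing the drug does changes viral load; the imbalance is an allocation artefact. With viral load also predicting the outcome, the pooled figure is confounded, and the within-stratum comparison is the causal one.
Adjusting over the population distribution of viral load: 0.205·(0.752−0.893) + 0.333·(0.562−0.812) + 0.461·(0.158−0.333) = -0.193.

-0.19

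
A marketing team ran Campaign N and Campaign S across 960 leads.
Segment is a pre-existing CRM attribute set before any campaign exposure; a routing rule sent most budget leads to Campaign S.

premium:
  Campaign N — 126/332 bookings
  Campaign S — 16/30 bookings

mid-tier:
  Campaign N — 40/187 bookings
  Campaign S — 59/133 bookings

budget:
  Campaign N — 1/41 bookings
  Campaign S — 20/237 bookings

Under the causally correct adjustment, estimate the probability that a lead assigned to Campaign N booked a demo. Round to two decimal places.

0.22

Customer segment differs across campaigns for reasons unrelated to any effect of the campaign itself, and it separately predicts the outcome — a classic confounder. We must compare within customer segment levels.
Standardising Campaign N to the population customer segment mix: 0.377·126/332 + 0.333·40/187 + 0.290·1/41 = 0.221.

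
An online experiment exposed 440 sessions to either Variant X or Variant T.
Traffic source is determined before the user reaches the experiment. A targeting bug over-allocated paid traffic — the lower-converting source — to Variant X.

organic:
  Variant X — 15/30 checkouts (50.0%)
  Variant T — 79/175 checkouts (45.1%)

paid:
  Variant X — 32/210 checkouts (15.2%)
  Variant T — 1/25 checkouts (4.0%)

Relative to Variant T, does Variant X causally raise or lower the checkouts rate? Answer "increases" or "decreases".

increases

Traffic source satisfies the back-door criterion: it is not a descendant of the variant, and it blocks the spurious path from variant to outcome. Adjusting for it (i.e., using the within-traffic source rates) gives the causal effect.
Within each level — organic: 50.0% vs 45.1%; paid: 15.2% vs 4.0% — Variant X is higher every time.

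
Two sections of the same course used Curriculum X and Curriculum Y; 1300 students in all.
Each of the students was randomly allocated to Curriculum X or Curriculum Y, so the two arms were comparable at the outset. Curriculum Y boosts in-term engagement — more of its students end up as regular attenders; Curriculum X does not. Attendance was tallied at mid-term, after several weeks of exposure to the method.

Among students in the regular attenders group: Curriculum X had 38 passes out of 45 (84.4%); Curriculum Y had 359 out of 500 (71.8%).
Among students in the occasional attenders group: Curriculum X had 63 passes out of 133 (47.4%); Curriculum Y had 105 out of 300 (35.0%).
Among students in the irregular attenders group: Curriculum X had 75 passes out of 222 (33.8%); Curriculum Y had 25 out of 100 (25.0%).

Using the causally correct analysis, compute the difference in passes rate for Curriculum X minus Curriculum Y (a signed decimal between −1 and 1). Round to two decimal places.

-0.10

Curriculum X is higher inside every mid-term attendance stratum but Curriculum Y is higher in aggregate. Whether to stratify depends on how mid-term attendance relates to the teaching method.
Mid-term attendance here is a post-treatment variable shaped by the teaching method; conditioning on it would introduce bias rather than remove it. The overall comparison is the causal one.
The causal difference is the pooled difference: 0.440 − 0.543 = -0.103.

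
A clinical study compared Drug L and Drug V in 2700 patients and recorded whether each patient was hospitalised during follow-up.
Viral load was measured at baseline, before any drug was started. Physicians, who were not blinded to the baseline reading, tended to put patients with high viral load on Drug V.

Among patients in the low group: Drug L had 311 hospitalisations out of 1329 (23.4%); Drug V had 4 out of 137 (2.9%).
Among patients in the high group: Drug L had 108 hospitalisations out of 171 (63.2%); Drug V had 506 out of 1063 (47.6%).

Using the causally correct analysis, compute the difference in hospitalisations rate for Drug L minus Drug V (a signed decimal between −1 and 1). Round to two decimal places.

+0.18

Since viral load is a pre-existing factor (not a product of the drug) and it affects the outcome on its own, it is a confounder. The stratified rates, not the pooled rate, identify the causal effect.
Adjusting over the population distribution of viral load: 0.543·(0.234−0.029) + 0.457·(0.632−0.476) = +0.182.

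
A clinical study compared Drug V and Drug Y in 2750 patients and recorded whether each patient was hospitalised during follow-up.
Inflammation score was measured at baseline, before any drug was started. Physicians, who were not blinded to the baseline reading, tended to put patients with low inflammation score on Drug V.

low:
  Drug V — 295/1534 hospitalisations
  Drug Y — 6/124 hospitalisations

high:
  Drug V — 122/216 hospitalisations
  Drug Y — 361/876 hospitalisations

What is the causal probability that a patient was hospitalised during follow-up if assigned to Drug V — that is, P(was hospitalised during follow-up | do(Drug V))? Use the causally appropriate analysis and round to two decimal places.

0.34

Inflammation score satisfies the back-door criterion: it is not a descendant of the drug, and it blocks the spurious path from drug to outcome. Adjusting for it (i.e., using the within-inflammation score rates) gives the causal effect.
Standardising Drug V to the population inflammation score mix: 0.603·295/1534 + 0.397·122/216 = 0.340.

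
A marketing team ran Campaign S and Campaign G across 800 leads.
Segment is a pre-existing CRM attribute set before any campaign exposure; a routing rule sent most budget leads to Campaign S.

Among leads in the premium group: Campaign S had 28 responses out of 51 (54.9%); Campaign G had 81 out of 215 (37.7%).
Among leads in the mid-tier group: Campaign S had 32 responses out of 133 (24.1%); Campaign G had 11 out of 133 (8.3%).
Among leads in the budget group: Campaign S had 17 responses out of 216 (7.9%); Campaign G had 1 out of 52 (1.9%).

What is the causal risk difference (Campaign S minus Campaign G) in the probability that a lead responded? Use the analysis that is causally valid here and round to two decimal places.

+0.13

Campaign S is higher inside every customer segment stratum but Campaign G is higher in aggregate. Whether to stratify depends on how customer segment relates to the campaign.
Customer segment differs across campaigns for reasons unrelated to any effect of the campaign itself, and it separately predicts the outcome — a classic confounder. We must compare within customer segment levels.
Adjusting over the population distribution of customer segment: 0.333·(0.549−0.377) + 0.333·(0.241−0.083) + 0.335·(0.079−0.019) = +0.130.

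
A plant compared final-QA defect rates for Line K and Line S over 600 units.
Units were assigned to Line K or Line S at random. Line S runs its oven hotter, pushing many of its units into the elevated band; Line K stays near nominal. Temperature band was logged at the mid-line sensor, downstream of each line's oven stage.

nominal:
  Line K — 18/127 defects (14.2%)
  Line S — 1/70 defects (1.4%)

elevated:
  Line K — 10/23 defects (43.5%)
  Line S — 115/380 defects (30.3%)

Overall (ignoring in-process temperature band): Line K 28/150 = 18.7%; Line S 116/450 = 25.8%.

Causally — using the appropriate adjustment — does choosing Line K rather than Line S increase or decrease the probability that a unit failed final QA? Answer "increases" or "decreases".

The distribution of in-process temperature band is itself part of what the line does — it is an intermediate outcome. Holding it fixed would remove that part of the effect; the total effect is the pooled difference.
Pooled: Line K 18.7% vs Line S 25.8%; Line K is lower overall.

decreases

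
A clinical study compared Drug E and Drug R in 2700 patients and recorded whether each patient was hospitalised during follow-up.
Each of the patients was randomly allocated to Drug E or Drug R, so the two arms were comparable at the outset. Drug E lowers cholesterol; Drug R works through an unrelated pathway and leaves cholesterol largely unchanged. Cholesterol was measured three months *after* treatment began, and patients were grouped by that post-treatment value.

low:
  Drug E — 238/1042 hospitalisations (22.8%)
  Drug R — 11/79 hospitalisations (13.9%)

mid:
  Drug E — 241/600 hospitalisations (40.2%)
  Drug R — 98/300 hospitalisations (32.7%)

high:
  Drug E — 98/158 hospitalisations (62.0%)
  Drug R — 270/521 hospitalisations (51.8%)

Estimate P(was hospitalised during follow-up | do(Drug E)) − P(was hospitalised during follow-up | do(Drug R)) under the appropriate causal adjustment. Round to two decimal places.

-0.10

The cholesterol-specific comparison favours Drug R throughout, but the pooled figures favour Drug E. The question is whether to condition on cholesterol.
Because the drug influences cholesterol, cholesterol is a post-treatment mediator, not a confounder. Stratifying on it would bias the estimate; the causal effect is the crude pooled difference.
The causal difference is the pooled difference: 0.321 − 0.421 = -0.101.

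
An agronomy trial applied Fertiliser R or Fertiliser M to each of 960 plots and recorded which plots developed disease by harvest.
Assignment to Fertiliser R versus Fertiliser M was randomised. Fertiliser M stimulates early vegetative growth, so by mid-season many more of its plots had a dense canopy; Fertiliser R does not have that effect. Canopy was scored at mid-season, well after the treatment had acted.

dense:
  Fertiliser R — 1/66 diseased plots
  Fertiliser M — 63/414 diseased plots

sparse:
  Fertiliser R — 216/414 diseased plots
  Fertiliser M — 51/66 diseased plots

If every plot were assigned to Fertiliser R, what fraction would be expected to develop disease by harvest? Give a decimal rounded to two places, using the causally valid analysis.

0.45

The stratified and pooled comparisons disagree (Fertiliser R wins within each mid-season canopy; Fertiliser M wins overall), so the answer turns on the causal role of mid-season canopy.
Stratifying would compare fertilisers among plots the fertilisers themselves sorted into mid-season canopy groups — a form of selection on an intermediate. The unconditioned pooled rates give the total causal effect.
So P(outcome | do(Fertiliser R)) is just the pooled rate for Fertiliser R: 217/480 = 0.452.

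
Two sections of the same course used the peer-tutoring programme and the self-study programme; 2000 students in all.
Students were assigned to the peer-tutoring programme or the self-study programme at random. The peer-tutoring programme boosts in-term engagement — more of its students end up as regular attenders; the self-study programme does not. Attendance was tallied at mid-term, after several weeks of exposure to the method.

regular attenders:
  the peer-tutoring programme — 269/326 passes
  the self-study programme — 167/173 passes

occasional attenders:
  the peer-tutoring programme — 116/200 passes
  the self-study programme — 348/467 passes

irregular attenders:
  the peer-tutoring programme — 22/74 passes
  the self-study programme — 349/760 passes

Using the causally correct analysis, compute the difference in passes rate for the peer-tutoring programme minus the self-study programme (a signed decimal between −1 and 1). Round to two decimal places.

The mid-term attendance-specific comparison favours the self-study programme throughout, but the pooled figures favour the peer-tutoring programme. The question is whether to condition on mid-term attendance.
Stratifying would compare teaching methods among students the teaching methods themselves sorted into mid-term attendance groups — a form of selection on an intermediate. The unconditioned pooled rates give the total causal effect.
The causal difference is the pooled difference: 0.678 − 0.617 = +0.061.

+0.06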